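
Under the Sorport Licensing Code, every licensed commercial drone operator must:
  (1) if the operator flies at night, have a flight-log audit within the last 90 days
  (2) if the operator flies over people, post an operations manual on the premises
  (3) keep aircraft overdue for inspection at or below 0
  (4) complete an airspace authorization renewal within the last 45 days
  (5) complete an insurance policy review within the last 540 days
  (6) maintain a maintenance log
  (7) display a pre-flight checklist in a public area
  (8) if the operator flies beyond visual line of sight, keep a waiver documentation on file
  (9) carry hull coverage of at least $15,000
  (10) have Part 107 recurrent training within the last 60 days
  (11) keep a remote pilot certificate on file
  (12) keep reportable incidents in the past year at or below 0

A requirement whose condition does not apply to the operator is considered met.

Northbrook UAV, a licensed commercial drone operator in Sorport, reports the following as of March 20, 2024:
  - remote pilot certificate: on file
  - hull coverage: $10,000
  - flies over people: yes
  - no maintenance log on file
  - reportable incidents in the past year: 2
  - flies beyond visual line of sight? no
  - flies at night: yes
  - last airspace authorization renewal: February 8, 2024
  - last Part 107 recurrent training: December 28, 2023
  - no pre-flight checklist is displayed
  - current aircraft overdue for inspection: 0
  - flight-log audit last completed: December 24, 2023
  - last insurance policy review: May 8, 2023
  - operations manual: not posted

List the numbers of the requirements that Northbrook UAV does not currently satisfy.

1. condition 'flies at night' holds; flight-log audit 87 days ago vs limit 90 → met
2. condition 'flies over people' holds; operations manual absent → not met
3. aircraft overdue for inspection 0 ≤ 0 → met
4. airspace authorization renewal 41 days ago vs limit 45 → met
5. insurance policy review 317 days ago vs limit 540 → met
6. maintenance log absent → not met
7. pre-flight checklist absent → not met
8. condition 'flies beyond visual line of sight' does not hold → requirement n/a → met
9. hull coverage $10,000 < $15,000 → not met
10. Part 107 recurrent training 83 days ago vs limit 60 → not met
11. remote pilot certificate present → met
12. reportable incidents in the past year 2 > 0 → not met
Not met: 2, 6, 7, 9, 10, 12

2, 6, 7, 9, 10, 12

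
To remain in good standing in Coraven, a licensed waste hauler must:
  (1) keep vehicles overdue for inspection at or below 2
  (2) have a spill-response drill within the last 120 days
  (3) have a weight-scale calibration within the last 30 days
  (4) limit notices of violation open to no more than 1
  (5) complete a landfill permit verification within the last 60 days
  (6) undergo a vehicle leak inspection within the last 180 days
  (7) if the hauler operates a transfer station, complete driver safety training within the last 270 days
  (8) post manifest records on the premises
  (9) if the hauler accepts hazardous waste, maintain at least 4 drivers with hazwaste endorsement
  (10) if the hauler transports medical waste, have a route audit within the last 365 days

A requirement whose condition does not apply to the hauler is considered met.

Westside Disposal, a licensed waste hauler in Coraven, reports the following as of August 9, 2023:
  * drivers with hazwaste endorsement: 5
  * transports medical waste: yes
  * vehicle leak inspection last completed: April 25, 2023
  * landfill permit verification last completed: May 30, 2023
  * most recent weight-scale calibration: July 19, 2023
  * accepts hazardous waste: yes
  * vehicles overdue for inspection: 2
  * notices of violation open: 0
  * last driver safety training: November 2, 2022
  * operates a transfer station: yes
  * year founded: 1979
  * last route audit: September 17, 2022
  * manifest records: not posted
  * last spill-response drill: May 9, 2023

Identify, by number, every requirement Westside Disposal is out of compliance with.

1. vehicles overdue for inspection 2 ≤ 2 → met
2. spill-response drill 92 days ago vs limit 120 → met
3. weight-scale calibration 21 days ago vs limit 30 → met
4. notices of violation open 0 ≤ 1 → met
5. landfill permit verification 71 days ago vs limit 60 → not met
6. vehicle leak inspection 106 days ago vs limit 180 → met
7. condition 'operates a transfer station' holds; driver safety training 280 days ago vs limit 270 → not met
8. manifest records absent → not met
9. condition 'accepts hazardous waste' holds; drivers with hazwaste endorsement 5 ≥ 4 → met
10. condition 'transports medical waste' holds; route audit 326 days ago vs limit 365 → met
Not met: 5, 7, 8

5, 7, 8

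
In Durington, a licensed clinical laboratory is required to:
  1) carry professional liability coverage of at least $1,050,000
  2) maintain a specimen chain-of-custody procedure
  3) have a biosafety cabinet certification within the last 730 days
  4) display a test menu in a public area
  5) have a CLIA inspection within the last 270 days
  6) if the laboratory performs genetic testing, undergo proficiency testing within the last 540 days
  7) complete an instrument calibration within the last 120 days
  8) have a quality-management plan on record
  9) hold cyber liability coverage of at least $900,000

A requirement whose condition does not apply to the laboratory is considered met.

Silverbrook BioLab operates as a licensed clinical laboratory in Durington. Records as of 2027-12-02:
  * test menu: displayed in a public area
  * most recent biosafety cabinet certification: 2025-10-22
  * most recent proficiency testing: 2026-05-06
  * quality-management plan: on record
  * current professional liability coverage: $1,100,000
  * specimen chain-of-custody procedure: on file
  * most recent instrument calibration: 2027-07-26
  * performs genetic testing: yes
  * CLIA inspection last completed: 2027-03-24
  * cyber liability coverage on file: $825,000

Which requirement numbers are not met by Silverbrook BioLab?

3, 6, 7, 9

1. professional liability coverage $1,100,000 ≥ $1,050,000 → met
2. specimen chain-of-custody procedure present → met
3. biosafety cabinet certification 771 days ago vs limit 730 → not met
4. test menu present → met
5. CLIA inspection 253 days ago vs limit 270 → met
6. condition 'performs genetic testing' holds; proficiency testing 575 days ago vs limit 540 → not met
7. instrument calibration 129 days ago vs limit 120 → not met
8. quality-management plan present → met
9. cyber liability coverage $825,000 < $900,000 → not met
Not met: 3, 6, 7, 9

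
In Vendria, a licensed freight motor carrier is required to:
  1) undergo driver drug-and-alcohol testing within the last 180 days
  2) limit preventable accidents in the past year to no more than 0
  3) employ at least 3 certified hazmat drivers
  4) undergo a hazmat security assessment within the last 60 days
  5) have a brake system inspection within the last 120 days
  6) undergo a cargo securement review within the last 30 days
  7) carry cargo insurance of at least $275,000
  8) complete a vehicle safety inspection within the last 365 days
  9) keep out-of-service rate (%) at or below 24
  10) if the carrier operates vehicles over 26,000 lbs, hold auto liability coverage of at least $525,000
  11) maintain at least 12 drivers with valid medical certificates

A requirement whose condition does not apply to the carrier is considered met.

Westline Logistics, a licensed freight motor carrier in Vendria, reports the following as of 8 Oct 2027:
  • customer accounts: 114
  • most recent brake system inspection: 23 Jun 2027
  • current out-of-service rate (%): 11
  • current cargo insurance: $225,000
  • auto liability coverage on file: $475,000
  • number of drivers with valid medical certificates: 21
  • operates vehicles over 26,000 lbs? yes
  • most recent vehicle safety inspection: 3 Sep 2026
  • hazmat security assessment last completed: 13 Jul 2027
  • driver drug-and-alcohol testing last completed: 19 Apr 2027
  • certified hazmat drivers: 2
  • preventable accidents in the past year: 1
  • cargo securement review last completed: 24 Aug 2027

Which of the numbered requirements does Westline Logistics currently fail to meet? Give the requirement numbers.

1. driver drug-and-alcohol testing 172 days ago vs limit 180 → met
2. preventable accidents in the past year 1 > 0 → not met
3. certified hazmat drivers 2 < 3 → not met
4. hazmat security assessment 87 days ago vs limit 60 → not met
5. brake system inspection 107 days ago vs limit 120 → met
6. cargo securement review 45 days ago vs limit 30 → not met
7. cargo insurance $225,000 < $275,000 → not met
8. vehicle safety inspection 400 days ago vs limit 365 → not met
9. out-of-service rate (%) 11 ≤ 24 → met
10. condition 'operates vehicles over 26,000 lbs' holds; auto liability coverage $475,000 < $525,000 → not met
11. drivers with valid medical certificates 21 ≥ 12 → met
Not met: 2, 3, 4, 6, 7, 8, 10

2, 3, 4, 6, 7, 8, 10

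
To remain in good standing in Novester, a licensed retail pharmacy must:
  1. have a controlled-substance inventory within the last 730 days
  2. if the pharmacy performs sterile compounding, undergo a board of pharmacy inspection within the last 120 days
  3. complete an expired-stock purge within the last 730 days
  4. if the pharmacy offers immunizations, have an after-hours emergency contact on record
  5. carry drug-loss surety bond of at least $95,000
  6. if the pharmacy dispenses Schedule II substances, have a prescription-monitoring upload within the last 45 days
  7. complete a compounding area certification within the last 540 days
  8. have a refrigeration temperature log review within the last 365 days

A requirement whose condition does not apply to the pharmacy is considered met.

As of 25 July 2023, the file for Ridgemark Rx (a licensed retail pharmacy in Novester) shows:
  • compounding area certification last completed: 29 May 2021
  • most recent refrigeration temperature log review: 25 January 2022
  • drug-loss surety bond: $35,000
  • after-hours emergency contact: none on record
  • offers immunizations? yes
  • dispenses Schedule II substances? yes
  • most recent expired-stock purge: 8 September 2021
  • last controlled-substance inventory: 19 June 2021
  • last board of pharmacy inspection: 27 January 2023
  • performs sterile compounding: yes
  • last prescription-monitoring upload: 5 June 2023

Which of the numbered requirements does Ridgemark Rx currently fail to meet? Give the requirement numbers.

1. controlled-substance inventory 766 days ago vs limit 730 → not met
2. condition 'performs sterile compounding' holds; board of pharmacy inspection 179 days ago vs limit 120 → not met
3. expired-stock purge 685 days ago vs limit 730 → met
4. condition 'offers immunizations' holds; after-hours emergency contact absent → not met
5. drug-loss surety bond $35,000 < $95,000 → not met
6. condition 'dispenses Schedule II substances' holds; prescription-monitoring upload 50 days ago vs limit 45 → not met
7. compounding area certification 787 days ago vs limit 540 → not met
8. refrigeration temperature log review 546 days ago vs limit 365 → not met
Not met: 1, 2, 4, 5, 6, 7, 8

1, 2, 4, 5, 6, 7, 8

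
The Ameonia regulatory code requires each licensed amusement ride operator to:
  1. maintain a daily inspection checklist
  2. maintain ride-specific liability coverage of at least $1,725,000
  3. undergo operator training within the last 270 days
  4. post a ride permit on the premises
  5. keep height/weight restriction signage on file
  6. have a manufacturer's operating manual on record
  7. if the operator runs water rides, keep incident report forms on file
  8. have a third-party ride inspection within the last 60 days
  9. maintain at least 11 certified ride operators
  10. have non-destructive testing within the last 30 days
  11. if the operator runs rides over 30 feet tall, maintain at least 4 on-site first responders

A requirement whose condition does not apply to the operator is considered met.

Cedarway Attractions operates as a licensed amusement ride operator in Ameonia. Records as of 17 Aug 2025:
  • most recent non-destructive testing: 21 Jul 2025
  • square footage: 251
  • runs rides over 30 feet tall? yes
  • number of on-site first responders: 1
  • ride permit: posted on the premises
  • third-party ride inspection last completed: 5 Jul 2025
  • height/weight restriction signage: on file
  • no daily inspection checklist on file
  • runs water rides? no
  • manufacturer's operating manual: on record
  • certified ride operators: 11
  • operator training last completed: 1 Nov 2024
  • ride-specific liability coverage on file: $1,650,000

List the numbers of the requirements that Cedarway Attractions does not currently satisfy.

1, 2, 3, 11

1. daily inspection checklist absent → not met
2. ride-specific liability coverage $1,650,000 < $1,725,000 → not met
3. operator training 289 days ago vs limit 270 → not met
4. ride permit present → met
5. height/weight restriction signage present → met
6. manufacturer's operating manual present → met
7. condition 'runs water rides' does not hold → requirement n/a → met
8. third-party ride inspection 43 days ago vs limit 60 → met
9. certified ride operators 11 ≥ 11 → met
10. non-destructive testing 27 days ago vs limit 30 → met
11. condition 'runs rides over 30 feet tall' holds; on-site first responders 1 < 4 → not met
Not met: 1, 2, 3, 11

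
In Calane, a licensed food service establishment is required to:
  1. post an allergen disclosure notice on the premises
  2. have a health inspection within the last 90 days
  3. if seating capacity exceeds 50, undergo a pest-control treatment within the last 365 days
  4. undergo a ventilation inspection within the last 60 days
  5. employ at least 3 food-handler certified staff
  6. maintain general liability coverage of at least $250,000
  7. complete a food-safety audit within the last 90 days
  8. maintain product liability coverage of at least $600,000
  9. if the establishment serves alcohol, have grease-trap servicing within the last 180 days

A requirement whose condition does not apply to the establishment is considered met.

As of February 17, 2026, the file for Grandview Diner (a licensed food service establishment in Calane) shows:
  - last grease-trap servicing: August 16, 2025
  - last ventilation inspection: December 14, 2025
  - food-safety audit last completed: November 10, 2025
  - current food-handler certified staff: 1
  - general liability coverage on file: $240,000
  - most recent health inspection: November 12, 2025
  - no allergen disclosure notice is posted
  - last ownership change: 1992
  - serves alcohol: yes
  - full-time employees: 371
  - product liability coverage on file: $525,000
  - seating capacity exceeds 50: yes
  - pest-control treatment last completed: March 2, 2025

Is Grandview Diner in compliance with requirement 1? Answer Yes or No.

1. allergen disclosure notice absent → not met

No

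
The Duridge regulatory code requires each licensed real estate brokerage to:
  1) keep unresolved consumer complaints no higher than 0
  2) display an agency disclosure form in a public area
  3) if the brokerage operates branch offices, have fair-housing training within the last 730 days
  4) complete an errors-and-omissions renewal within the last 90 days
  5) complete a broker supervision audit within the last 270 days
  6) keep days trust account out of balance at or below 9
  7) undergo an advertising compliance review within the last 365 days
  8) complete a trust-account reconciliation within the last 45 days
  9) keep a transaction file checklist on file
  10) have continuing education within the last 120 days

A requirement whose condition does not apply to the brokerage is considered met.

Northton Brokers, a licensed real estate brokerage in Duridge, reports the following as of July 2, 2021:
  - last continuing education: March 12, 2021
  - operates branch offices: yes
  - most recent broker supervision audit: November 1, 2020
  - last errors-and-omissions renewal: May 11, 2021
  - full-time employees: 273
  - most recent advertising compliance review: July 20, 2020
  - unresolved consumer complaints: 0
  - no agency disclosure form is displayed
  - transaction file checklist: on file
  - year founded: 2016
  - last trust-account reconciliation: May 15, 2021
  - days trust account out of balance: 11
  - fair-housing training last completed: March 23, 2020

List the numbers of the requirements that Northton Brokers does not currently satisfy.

1. unresolved consumer complaints 0 ≤ 0 → met
2. agency disclosure form absent → not met
3. condition 'operates branch offices' holds; fair-housing training 466 days ago vs limit 730 → met
4. errors-and-omissions renewal 52 days ago vs limit 90 → met
5. broker supervision audit 243 days ago vs limit 270 → met
6. days trust account out of balance 11 > 9 → not met
7. advertising compliance review 347 days ago vs limit 365 → met
8. trust-account reconciliation 48 days ago vs limit 45 → not met
9. transaction file checklist present → met
10. continuing education 112 days ago vs limit 120 → met
Not met: 2, 6, 8

2, 6, 8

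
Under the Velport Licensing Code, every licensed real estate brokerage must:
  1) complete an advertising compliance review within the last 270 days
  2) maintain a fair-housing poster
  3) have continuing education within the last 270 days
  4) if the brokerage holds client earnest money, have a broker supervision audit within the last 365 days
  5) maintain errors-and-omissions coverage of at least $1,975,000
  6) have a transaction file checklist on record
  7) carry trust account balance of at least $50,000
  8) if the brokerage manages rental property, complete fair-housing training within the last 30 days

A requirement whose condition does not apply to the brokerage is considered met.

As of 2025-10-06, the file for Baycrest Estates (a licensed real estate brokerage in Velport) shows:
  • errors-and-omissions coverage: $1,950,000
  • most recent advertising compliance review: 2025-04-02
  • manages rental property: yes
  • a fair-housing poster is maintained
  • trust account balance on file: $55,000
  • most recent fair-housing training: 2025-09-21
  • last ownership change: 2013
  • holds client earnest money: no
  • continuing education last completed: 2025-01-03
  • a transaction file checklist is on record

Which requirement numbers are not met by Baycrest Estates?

3, 5

1. advertising compliance review 187 days ago vs limit 270 → met
2. fair-housing poster present → met
3. continuing education 276 days ago vs limit 270 → not met
4. condition 'holds client earnest money' does not hold → requirement n/a → met
5. errors-and-omissions coverage $1,950,000 < $1,975,000 → not met
6. transaction file checklist present → met
7. trust account balance $55,000 ≥ $50,000 → met
8. condition 'manages rental property' holds; fair-housing training 15 days ago vs limit 30 → met
Not met: 3, 5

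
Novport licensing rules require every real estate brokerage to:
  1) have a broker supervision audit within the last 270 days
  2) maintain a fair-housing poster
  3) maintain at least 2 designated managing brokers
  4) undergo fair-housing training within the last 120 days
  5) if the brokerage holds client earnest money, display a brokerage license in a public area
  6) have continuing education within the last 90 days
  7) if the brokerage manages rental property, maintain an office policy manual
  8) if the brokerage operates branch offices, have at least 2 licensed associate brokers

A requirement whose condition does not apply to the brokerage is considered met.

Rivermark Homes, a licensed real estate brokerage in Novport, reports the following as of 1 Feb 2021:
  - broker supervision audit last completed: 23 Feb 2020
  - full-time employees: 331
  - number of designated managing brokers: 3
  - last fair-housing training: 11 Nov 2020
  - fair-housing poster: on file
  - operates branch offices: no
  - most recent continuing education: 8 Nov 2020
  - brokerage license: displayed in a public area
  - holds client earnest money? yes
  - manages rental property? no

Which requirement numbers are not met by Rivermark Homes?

1

1. broker supervision audit 344 days ago vs limit 270 → not met
2. fair-housing poster present → met
3. designated managing brokers 3 ≥ 2 → met
4. fair-housing training 82 days ago vs limit 120 → met
5. condition 'holds client earnest money' holds; brokerage license present → met
6. continuing education 85 days ago vs limit 90 → met
7. condition 'manages rental property' does not hold → requirement n/a → met
8. condition 'operates branch offices' does not hold → requirement n/a → met
Not met: 1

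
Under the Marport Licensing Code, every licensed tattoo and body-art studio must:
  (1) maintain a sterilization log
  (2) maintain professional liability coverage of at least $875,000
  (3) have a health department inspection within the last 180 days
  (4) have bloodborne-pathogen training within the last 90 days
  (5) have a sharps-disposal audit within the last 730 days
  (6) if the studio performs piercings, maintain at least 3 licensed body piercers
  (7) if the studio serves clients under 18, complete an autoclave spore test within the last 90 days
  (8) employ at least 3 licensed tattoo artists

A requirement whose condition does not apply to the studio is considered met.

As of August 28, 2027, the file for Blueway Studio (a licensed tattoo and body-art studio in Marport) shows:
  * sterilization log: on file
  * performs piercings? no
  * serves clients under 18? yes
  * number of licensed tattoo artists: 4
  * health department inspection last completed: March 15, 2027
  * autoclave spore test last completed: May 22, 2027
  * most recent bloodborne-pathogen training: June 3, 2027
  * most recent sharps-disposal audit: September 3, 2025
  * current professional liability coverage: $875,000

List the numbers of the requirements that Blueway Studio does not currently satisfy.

7

1. sterilization log present → met
2. professional liability coverage $875,000 ≥ $875,000 → met
3. health department inspection 166 days ago vs limit 180 → met
4. bloodborne-pathogen training 86 days ago vs limit 90 → met
5. sharps-disposal audit 724 days ago vs limit 730 → met
6. condition 'performs piercings' does not hold → requirement n/a → met
7. condition 'serves clients under 18' holds; autoclave spore test 98 days ago vs limit 90 → not met
8. licensed tattoo artists 4 ≥ 3 → met
Not met: 7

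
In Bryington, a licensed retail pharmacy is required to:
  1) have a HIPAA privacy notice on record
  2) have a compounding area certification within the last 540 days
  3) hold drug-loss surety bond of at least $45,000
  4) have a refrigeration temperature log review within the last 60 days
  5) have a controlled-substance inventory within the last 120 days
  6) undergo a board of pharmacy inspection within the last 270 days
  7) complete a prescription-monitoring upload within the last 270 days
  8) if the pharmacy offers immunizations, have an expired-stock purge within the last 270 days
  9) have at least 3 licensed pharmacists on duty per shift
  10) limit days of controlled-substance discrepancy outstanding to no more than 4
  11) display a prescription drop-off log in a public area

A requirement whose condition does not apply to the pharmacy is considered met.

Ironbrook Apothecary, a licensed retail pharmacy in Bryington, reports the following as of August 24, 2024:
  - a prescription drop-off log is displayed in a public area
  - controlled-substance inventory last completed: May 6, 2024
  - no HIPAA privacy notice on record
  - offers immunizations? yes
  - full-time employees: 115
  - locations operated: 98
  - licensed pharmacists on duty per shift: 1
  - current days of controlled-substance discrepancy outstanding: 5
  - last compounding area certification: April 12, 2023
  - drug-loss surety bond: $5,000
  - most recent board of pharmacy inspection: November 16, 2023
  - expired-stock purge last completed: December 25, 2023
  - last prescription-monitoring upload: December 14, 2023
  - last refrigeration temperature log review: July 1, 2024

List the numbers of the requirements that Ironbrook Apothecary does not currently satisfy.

1. HIPAA privacy notice absent → not met
2. compounding area certification 500 days ago vs limit 540 → met
3. drug-loss surety bond $5,000 < $45,000 → not met
4. refrigeration temperature log review 54 days ago vs limit 60 → met
5. controlled-substance inventory 110 days ago vs limit 120 → met
6. board of pharmacy inspection 282 days ago vs limit 270 → not met
7. prescription-monitoring upload 254 days ago vs limit 270 → met
8. condition 'offers immunizations' holds; expired-stock purge 243 days ago vs limit 270 → met
9. licensed pharmacists on duty per shift 1 < 3 → not met
10. days of controlled-substance discrepancy outstanding 5 > 4 → not met
11. prescription drop-off log present → met
Not met: 1, 3, 6, 9, 10

1, 3, 6, 9, 10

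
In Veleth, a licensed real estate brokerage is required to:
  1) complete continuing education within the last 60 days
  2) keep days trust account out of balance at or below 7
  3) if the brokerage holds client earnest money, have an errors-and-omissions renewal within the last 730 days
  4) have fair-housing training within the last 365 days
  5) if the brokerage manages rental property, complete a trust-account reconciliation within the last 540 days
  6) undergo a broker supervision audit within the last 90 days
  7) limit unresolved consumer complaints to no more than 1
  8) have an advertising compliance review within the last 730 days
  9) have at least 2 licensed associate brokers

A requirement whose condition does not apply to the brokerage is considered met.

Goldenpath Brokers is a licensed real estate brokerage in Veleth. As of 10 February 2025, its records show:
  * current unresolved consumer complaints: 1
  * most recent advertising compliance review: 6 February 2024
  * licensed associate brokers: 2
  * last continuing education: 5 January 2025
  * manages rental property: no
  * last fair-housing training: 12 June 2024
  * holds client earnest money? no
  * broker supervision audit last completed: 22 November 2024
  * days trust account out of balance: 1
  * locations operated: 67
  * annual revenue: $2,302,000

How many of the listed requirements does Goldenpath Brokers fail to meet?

0

1. continuing education 36 days ago vs limit 60 → met
2. days trust account out of balance 1 ≤ 7 → met
3. condition 'holds client earnest money' does not hold → requirement n/a → met
4. fair-housing training 243 days ago vs limit 365 → met
5. condition 'manages rental property' does not hold → requirement n/a → met
6. broker supervision audit 80 days ago vs limit 90 → met
7. unresolved consumer complaints 1 ≤ 1 → met
8. advertising compliance review 370 days ago vs limit 730 → met
9. licensed associate brokers 2 ≥ 2 → met
Not met: 0 of 9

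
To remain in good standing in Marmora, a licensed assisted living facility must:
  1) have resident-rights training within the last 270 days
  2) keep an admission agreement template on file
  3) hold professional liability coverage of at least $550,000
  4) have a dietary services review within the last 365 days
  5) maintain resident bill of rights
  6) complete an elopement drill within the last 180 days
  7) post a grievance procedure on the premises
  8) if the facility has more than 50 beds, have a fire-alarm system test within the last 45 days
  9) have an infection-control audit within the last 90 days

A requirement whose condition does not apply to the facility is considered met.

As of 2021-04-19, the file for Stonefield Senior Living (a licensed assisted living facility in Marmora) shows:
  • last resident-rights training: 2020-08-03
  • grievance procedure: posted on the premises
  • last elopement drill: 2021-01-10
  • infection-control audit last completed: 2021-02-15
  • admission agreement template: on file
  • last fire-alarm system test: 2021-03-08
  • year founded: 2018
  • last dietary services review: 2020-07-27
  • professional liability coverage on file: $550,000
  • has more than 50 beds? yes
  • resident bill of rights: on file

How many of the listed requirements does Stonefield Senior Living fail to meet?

0

1. resident-rights training 259 days ago vs limit 270 → met
2. admission agreement template present → met
3. professional liability coverage $550,000 ≥ $550,000 → met
4. dietary services review 266 days ago vs limit 365 → met
5. resident bill of rights present → met
6. elopement drill 99 days ago vs limit 180 → met
7. grievance procedure present → met
8. condition 'has more than 50 beds' holds; fire-alarm system test 42 days ago vs limit 45 → met
9. infection-control audit 63 days ago vs limit 90 → met
Not met: 0 of 9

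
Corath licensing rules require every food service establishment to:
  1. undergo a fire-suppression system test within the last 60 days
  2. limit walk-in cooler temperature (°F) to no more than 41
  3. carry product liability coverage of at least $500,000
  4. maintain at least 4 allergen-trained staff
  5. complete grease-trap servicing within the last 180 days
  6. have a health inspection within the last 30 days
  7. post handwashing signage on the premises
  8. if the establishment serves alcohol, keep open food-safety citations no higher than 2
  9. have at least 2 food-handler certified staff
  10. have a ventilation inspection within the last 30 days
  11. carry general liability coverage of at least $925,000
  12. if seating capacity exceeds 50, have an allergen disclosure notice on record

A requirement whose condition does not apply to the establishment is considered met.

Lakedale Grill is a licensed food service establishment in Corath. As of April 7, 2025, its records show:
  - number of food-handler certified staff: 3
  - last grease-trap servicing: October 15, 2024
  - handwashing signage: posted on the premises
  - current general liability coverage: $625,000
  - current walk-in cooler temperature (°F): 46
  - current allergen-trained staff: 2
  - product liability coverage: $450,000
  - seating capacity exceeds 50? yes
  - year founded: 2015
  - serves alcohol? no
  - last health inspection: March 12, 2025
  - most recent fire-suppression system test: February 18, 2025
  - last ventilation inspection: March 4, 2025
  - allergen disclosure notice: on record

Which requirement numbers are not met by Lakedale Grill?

1. fire-suppression system test 48 days ago vs limit 60 → met
2. walk-in cooler temperature (°F) 46 > 41 → not met
3. product liability coverage $450,000 < $500,000 → not met
4. allergen-trained staff 2 < 4 → not met
5. grease-trap servicing 174 days ago vs limit 180 → met
6. health inspection 26 days ago vs limit 30 → met
7. handwashing signage present → met
8. condition 'serves alcohol' does not hold → requirement n/a → met
9. food-handler certified staff 3 ≥ 2 → met
10. ventilation inspection 34 days ago vs limit 30 → not met
11. general liability coverage $625,000 < $925,000 → not met
12. condition 'seating capacity exceeds 50' holds; allergen disclosure notice present → met
Not met: 2, 3, 4, 10, 11

2, 3, 4, 10, 11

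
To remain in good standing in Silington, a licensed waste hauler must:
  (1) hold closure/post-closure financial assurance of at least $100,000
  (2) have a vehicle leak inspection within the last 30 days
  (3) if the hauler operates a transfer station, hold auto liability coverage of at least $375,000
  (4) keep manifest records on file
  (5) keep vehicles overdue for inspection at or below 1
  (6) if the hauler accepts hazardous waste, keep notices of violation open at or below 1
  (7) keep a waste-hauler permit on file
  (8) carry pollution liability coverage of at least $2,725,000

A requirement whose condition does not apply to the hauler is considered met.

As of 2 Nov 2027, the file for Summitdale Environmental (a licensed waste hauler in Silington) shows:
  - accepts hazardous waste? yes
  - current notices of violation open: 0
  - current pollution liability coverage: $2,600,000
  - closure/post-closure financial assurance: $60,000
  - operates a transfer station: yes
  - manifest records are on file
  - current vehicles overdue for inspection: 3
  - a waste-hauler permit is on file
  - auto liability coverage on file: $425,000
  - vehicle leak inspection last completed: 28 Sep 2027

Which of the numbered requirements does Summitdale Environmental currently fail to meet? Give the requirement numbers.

1. closure/post-closure financial assurance $60,000 < $100,000 → not met
2. vehicle leak inspection 35 days ago vs limit 30 → not met
3. condition 'operates a transfer station' holds; auto liability coverage $425,000 ≥ $375,000 → met
4. manifest records present → met
5. vehicles overdue for inspection 3 > 1 → not met
6. condition 'accepts hazardous waste' holds; notices of violation open 0 ≤ 1 → met
7. waste-hauler permit present → met
8. pollution liability coverage $2,600,000 < $2,725,000 → not met
Not met: 1, 2, 5, 8

1, 2, 5, 8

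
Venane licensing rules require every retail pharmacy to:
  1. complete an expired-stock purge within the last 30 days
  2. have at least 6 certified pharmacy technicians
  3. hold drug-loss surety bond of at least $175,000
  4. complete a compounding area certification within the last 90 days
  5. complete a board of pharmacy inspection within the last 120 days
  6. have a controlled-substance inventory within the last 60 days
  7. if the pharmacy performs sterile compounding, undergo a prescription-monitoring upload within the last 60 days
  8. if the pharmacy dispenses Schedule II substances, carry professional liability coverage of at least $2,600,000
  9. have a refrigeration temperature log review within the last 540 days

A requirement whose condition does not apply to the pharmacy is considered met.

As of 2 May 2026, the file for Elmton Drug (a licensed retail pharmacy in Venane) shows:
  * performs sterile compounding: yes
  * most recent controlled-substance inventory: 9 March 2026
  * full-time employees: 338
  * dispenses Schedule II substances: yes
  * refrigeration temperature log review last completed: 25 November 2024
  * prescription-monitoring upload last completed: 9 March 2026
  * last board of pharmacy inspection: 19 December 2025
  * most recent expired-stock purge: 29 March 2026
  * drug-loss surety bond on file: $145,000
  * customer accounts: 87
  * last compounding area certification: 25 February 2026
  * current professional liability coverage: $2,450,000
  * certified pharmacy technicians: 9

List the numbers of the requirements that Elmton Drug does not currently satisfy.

1, 3, 5, 8

1. expired-stock purge 34 days ago vs limit 30 → not met
2. certified pharmacy technicians 9 ≥ 6 → met
3. drug-loss surety bond $145,000 < $175,000 → not met
4. compounding area certification 66 days ago vs limit 90 → met
5. board of pharmacy inspection 134 days ago vs limit 120 → not met
6. controlled-substance inventory 54 days ago vs limit 60 → met
7. condition 'performs sterile compounding' holds; prescription-monitoring upload 54 days ago vs limit 60 → met
8. condition 'dispenses Schedule II substances' holds; professional liability coverage $2,450,000 < $2,600,000 → not met
9. refrigeration temperature log review 523 days ago vs limit 540 → met
Not met: 1, 3, 5, 8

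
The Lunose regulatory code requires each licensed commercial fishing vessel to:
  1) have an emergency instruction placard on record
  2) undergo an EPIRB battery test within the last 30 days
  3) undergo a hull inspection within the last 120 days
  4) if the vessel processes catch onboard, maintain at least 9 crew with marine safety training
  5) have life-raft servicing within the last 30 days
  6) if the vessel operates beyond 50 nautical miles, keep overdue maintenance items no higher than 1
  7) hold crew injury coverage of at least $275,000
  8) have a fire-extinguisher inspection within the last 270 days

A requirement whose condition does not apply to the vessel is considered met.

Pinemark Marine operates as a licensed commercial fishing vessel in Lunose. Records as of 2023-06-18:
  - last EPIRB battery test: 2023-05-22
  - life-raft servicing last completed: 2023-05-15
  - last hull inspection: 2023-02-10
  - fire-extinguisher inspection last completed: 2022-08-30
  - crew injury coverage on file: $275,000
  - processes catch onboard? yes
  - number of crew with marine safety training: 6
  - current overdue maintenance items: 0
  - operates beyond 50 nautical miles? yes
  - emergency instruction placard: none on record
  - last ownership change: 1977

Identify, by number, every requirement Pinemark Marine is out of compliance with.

1. emergency instruction placard absent → not met
2. EPIRB battery test 27 days ago vs limit 30 → met
3. hull inspection 128 days ago vs limit 120 → not met
4. condition 'processes catch onboard' holds; crew with marine safety training 6 < 9 → not met
5. life-raft servicing 34 days ago vs limit 30 → not met
6. condition 'operates beyond 50 nautical miles' holds; overdue maintenance items 0 ≤ 1 → met
7. crew injury coverage $275,000 ≥ $275,000 → met
8. fire-extinguisher inspection 292 days ago vs limit 270 → not met
Not met: 1, 3, 4, 5, 8

1, 3, 4, 5, 8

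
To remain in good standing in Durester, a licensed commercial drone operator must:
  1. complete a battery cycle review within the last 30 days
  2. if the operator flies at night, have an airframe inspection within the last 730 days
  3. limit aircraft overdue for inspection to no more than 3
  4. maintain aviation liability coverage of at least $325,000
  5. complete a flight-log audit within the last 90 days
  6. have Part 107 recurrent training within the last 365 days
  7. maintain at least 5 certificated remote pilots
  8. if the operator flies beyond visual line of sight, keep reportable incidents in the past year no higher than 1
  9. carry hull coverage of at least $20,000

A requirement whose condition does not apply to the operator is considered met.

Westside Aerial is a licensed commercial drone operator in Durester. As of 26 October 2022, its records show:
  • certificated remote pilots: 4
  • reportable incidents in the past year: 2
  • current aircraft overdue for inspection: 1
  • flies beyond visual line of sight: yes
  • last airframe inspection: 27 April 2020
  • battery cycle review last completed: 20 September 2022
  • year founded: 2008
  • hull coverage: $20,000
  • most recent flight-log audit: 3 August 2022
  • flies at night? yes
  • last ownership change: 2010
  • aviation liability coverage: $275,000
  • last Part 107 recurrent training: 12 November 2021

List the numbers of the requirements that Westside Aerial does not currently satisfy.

1. battery cycle review 36 days ago vs limit 30 → not met
2. condition 'flies at night' holds; airframe inspection 912 days ago vs limit 730 → not met
3. aircraft overdue for inspection 1 ≤ 3 → met
4. aviation liability coverage $275,000 < $325,000 → not met
5. flight-log audit 84 days ago vs limit 90 → met
6. Part 107 recurrent training 348 days ago vs limit 365 → met
7. certificated remote pilots 4 < 5 → not met
8. condition 'flies beyond visual line of sight' holds; reportable incidents in the past year 2 > 1 → not met
9. hull coverage $20,000 ≥ $20,000 → met
Not met: 1, 2, 4, 7, 8

1, 2, 4, 7, 8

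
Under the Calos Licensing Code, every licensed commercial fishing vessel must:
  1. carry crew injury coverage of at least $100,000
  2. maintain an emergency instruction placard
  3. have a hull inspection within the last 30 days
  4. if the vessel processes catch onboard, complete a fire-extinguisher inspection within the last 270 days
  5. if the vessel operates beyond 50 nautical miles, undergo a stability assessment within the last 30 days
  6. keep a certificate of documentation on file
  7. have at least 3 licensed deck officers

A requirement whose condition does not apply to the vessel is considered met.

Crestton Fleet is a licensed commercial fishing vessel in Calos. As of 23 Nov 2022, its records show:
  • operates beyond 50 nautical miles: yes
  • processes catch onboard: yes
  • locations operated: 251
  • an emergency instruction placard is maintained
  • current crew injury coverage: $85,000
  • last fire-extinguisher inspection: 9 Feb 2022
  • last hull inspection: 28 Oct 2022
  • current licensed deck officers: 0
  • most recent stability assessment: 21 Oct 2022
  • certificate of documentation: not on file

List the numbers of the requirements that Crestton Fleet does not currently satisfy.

1. crew injury coverage $85,000 < $100,000 → not met
2. emergency instruction placard present → met
3. hull inspection 26 days ago vs limit 30 → met
4. condition 'processes catch onboard' holds; fire-extinguisher inspection 287 days ago vs limit 270 → not met
5. condition 'operates beyond 50 nautical miles' holds; stability assessment 33 days ago vs limit 30 → not met
6. certificate of documentation absent → not met
7. licensed deck officers 0 < 3 → not met
Not met: 1, 4, 5, 6, 7

1, 4, 5, 6, 7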